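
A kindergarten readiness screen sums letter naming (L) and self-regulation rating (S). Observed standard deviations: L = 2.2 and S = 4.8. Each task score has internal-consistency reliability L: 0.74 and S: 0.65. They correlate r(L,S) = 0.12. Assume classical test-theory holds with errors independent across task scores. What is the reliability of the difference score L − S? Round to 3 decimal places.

0.632

Var(L−S) = 2.2² + 4.8² − 2·2.2·4.8·0.12 = 27.88 − 2.5344 = 25.3456.
Because errors are independent across components, Cov(Tᵢ,Tⱼ) = Cov(Xᵢ,Xⱼ); the off-diagonal part of the true-score variance is the same as above.
True-score variance = [2.2²·0.74 + 4.8²·0.65] − 2.5344 = 18.5576 − 2.5344 = 16.0232.
Reliability = 16.0232 / 25.3456 = 0.632.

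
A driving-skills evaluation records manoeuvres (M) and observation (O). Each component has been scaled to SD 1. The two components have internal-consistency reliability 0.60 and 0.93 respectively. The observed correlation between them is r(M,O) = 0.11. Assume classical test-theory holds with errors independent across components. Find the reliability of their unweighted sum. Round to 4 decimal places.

0.7883

Var(M+O) = 2 + 2·[0.11] = 2 + 0.22 = 2.22.
With uncorrelated errors the cross-covariances are all true-score covariance, so they carry over unchanged; only the diagonal terms shrink to ρᵢσᵢ².
True-score variance = [0.60 + 0.93] + 0.22 = 1.53 + 0.22 = 1.75.
Reliability = 1.75 / 2.22 = 0.7883.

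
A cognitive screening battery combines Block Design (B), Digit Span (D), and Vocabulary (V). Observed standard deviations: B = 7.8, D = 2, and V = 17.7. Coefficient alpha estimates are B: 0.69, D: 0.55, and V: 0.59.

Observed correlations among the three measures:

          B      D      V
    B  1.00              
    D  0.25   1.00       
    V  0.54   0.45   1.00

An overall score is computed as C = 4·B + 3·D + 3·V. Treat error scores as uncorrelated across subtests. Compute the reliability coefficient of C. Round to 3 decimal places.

0.754

Var(C) = 4²·7.8² + 3²·2² + 3²·17.7² + 2·[12·7.8·2·0.25 + 12·7.8·17.7·0.54 + 9·2·17.7·0.45] = 3829.05 + 2169.6 = 5998.65.
With uncorrelated errors the cross-covariances are all true-score covariance, so they carry over unchanged; only the diagonal terms shrink to ρᵢσᵢ².
True-score variance = [4²·7.8²·0.69 + 3²·2²·0.55 + 3²·17.7²·0.59] + 2169.6 = 2355.04 + 2169.6 = 4524.64.
Reliability = 4524.64 / 5998.65 = 0.754.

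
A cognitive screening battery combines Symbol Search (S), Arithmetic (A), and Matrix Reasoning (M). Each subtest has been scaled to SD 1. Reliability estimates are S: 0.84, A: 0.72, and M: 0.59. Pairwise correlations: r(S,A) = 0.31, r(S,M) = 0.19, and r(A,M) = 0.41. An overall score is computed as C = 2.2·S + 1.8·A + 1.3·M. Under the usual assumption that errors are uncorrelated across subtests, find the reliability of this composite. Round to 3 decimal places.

0.844

Var(C) = 2.2² + 1.8² + 1.3² + 2·[3.96·0.31 + 2.86·0.19 + 2.34·0.41] = 9.77 + 5.4608 = 15.2308.
Under uncorrelated errors the observed covariances equal the true-score covariances, so only the own-variance terms attenuate.
True-score variance = [2.2²·0.84 + 1.8²·0.72 + 1.3²·0.59] + 5.4608 = 7.3955 + 5.4608 = 12.8563.
Reliability = 12.8563 / 15.2308 = 0.844.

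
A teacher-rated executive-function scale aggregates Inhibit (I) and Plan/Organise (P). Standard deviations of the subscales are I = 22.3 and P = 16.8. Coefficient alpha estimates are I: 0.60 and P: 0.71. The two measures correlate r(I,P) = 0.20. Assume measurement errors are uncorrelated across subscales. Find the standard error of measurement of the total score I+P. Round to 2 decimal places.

Var(total) = 779.53 + 149.856 = 929.386.
True-score variance = 498.764 + 149.856 = 648.62, so reliability = 0.6979.
Error variance = 929.386 − 648.62 = 280.766; SEM = √280.766 = 16.76.

16.76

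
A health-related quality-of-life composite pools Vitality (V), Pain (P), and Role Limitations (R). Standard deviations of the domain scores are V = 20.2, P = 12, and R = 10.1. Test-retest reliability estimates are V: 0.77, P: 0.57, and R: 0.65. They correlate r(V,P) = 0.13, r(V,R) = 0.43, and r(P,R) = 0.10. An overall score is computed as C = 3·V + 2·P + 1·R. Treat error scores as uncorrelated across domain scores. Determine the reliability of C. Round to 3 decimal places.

0.787

Var(C) = 3²·20.2² + 2²·12² + 10.1² + 2·[6·20.2·12·0.13 + 3·20.2·10.1·0.43 + 2·12·10.1·0.10] = 4350.37 + 952.996 = 5303.37.
Under uncorrelated errors the observed covariances equal the true-score covariances, so only the own-variance terms attenuate.
True-score variance = [3²·20.2²·0.77 + 2²·12²·0.57 + 10.1²·0.65] + 952.996 = 3222.34 + 952.996 = 4175.34.
Reliability = 4175.34 / 5303.37 = 0.787.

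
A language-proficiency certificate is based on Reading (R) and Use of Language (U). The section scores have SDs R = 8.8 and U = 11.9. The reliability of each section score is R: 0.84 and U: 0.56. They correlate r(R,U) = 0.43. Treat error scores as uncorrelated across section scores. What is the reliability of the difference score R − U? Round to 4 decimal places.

Var(R−U) = 8.8² + 11.9² − 2·8.8·11.9·0.43 = 219.05 − 90.0592 = 128.991.
Because errors are independent across components, Cov(Tᵢ,Tⱼ) = Cov(Xᵢ,Xⱼ); the off-diagonal part of the true-score variance is the same as above.
True-score variance = [8.8²·0.84 + 11.9²·0.56] − 90.0592 = 144.351 − 90.0592 = 54.292.
Reliability = 54.292 / 128.991 = 0.4209.

0.4209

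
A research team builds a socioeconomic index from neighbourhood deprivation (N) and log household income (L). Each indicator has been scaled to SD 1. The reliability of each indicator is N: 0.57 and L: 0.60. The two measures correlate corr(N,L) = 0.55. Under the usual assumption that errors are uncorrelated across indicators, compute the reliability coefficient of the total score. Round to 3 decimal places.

Var(N+L) = 2 + 2·[0.55] = 2 + 1.1 = 3.1.
Because errors are independent across components, Cov(Tᵢ,Tⱼ) = Cov(Xᵢ,Xⱼ); the off-diagonal part of the true-score variance is the same as above.
True-score variance = [0.57 + 0.60] + 1.1 = 1.17 + 1.1 = 2.27.
Reliability = 2.27 / 3.1 = 0.732.

0.732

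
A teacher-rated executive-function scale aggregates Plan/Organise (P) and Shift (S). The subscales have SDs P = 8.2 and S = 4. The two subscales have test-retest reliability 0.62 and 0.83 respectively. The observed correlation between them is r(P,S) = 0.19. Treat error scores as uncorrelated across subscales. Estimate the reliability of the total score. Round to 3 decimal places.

Var(P+S) = 8.2² + 4² + 2·[8.2·4·0.19] = 83.24 + 12.464 = 95.704.
Because errors are independent across components, Cov(Tᵢ,Tⱼ) = Cov(Xᵢ,Xⱼ); the off-diagonal part of the true-score variance is the same as above.
True-score variance = [8.2²·0.62 + 4²·0.83] + 12.464 = 54.9688 + 12.464 = 67.4328.
Reliability = 67.4328 / 95.704 = 0.705.

0.705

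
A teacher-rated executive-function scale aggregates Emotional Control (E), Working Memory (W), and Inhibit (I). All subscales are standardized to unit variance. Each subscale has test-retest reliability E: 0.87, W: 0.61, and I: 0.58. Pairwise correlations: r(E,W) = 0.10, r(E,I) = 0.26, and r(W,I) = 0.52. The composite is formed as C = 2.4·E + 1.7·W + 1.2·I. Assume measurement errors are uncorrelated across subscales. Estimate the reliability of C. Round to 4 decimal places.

Var(C) = 2.4² + 1.7² + 1.2² + 2·[4.08·0.10 + 2.88·0.26 + 2.04·0.52] = 10.09 + 4.4352 = 14.5252.
Under uncorrelated errors the observed covariances equal the true-score covariances, so only the own-variance terms attenuate.
True-score variance = [2.4²·0.87 + 1.7²·0.61 + 1.2²·0.58] + 4.4352 = 7.6093 + 4.4352 = 12.0445.
Reliability = 12.0445 / 14.5252 = 0.8292.

0.8292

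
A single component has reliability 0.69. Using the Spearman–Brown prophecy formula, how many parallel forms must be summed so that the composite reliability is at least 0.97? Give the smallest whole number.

k ≥ ρ*(1−ρ₁)/(ρ₁(1−ρ*)) = 0.97·0.31 / (0.69·0.03) = 14.527.
Smallest integer k = 15.

15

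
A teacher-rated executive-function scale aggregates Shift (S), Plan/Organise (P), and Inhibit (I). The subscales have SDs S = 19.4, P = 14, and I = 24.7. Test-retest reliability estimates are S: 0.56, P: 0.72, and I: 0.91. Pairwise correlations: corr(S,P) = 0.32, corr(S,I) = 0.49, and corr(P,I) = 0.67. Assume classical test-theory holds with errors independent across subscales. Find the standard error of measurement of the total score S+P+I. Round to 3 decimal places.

16.595

Var(total) = 1182.45 + 1106.79 = 2289.24.
True-score variance = 907.063 + 1106.79 = 2013.86, so reliability = 0.8797.
Error variance = 2289.24 − 2013.86 = 275.387; SEM = √275.387 = 16.595.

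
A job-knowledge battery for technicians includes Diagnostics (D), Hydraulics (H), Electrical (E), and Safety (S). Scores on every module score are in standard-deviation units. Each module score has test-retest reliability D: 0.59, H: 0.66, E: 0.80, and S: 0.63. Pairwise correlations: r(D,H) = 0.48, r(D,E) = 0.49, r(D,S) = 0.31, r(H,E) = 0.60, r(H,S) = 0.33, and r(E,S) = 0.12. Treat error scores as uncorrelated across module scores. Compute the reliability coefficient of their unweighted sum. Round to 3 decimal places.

Var(D+H+E+S) = 4 + 2·[0.48 + 0.49 + 0.31 + 0.60 + 0.33 + 0.12] = 4 + 4.66 = 8.66.
Under uncorrelated errors the observed covariances equal the true-score covariances, so only the own-variance terms attenuate.
True-score variance = [0.59 + 0.66 + 0.80 + 0.63] + 4.66 = 2.68 + 4.66 = 7.34.
Reliability = 7.34 / 8.66 = 0.848.

0.848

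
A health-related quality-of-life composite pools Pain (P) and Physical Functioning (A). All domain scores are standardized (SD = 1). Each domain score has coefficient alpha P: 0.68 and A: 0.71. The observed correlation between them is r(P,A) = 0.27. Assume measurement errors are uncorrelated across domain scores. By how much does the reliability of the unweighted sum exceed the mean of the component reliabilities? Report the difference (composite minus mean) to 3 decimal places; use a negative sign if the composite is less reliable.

0.065

Var(sum) = 2 + 0.54 = 2.54; true-score variance = 1.39 + 0.54 = 1.93; composite reliability = 0.7598.
Mean component reliability = 0.6950.
Difference = 0.7598 − 0.6950 = 0.065.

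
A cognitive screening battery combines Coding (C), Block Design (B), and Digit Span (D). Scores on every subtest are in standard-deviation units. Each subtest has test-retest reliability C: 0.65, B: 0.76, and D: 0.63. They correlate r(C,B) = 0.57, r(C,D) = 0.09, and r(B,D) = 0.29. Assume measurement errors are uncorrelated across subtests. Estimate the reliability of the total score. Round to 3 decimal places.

0.804

Var(C+B+D) = 3 + 2·[0.57 + 0.09 + 0.29] = 3 + 1.9 = 4.9.
With uncorrelated errors the cross-covariances are all true-score covariance, so they carry over unchanged; only the diagonal terms shrink to ρᵢσᵢ².
True-score variance = [0.65 + 0.76 + 0.63] + 1.9 = 2.04 + 1.9 = 3.94.
Reliability = 3.94 / 4.9 = 0.804.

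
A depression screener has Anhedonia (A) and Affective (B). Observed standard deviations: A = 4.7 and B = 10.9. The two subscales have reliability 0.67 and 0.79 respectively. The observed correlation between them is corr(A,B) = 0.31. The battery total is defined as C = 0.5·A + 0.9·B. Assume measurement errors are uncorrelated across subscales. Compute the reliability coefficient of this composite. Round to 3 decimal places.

0.810

Var(C) = 0.5²·4.7² + 0.9²·10.9² + 2·[0.45·4.7·10.9·0.31] = 101.759 + 14.2932 = 116.052.
With uncorrelated errors the cross-covariances are all true-score covariance, so they carry over unchanged; only the diagonal terms shrink to ρᵢσᵢ².
True-score variance = [0.5²·4.7²·0.67 + 0.9²·10.9²·0.79] + 14.2932 = 79.7266 + 14.2932 = 94.0198.
Reliability = 94.0198 / 116.052 = 0.810.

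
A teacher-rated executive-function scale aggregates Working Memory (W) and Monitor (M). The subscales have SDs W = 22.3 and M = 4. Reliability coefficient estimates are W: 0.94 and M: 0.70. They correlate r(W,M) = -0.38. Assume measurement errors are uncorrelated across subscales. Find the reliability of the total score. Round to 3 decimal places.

0.922

Var(W+M) = 22.3² + 4² + 2·[22.3·4·(-0.38)] = 513.29 − 67.792 = 445.498.
With uncorrelated errors the cross-covariances are all true-score covariance, so they carry over unchanged; only the diagonal terms shrink to ρᵢσᵢ².
True-score variance = [22.3²·0.94 + 4²·0.70] − 67.792 = 478.653 − 67.792 = 410.861.
Reliability = 410.861 / 445.498 = 0.922.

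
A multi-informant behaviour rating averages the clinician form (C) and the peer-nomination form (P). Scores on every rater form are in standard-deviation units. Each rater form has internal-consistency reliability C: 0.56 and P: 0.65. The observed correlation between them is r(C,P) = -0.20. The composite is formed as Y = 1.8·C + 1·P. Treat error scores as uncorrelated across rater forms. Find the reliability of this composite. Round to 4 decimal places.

0.4956

Var(Y) = 1.8² + 1 + 2·[1.8·(-0.20)] = 4.24 − 0.72 = 3.52.
Because errors are independent across components, Cov(Tᵢ,Tⱼ) = Cov(Xᵢ,Xⱼ); the off-diagonal part of the true-score variance is the same as above.
True-score variance = [1.8²·0.56 + 0.65] − 0.72 = 2.4644 − 0.72 = 1.7444.
Reliability = 1.7444 / 3.52 = 0.4956.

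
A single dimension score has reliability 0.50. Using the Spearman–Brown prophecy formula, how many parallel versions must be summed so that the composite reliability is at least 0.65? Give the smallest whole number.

k ≥ ρ*(1−ρ₁)/(ρ₁(1−ρ*)) = 0.65·0.50 / (0.50·0.35) = 1.857.
Smallest integer k = 2.

2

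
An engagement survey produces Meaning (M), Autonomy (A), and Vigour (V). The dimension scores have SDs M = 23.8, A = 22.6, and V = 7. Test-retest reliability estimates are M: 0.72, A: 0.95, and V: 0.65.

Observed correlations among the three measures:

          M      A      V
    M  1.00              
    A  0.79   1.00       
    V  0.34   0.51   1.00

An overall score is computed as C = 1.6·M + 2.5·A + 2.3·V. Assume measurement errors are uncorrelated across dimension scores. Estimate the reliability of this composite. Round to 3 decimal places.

0.932

Var(C) = 1.6²·23.8² + 2.5²·22.6² + 2.3²·7² + 2·[4·23.8·22.6·0.79 + 3.68·23.8·7·0.34 + 5.75·22.6·7·0.51] = 4901.55 + 4744.14 = 9645.69.
Under uncorrelated errors the observed covariances equal the true-score covariances, so only the own-variance terms attenuate.
True-score variance = [1.6²·23.8²·0.72 + 2.5²·22.6²·0.95 + 2.3²·7²·0.65] + 4744.14 = 4245.19 + 4744.14 = 8989.33.
Reliability = 8989.33 / 9645.69 = 0.932.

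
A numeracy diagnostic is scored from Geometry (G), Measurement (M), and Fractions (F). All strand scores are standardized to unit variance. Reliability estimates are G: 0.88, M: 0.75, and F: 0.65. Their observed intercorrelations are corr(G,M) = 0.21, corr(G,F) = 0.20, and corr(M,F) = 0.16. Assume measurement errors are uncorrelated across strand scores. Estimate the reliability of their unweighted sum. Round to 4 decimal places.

Var(G+M+F) = 3 + 2·[0.21 + 0.20 + 0.16] = 3 + 1.14 = 4.14.
Because errors are independent across components, Cov(Tᵢ,Tⱼ) = Cov(Xᵢ,Xⱼ); the off-diagonal part of the true-score variance is the same as above.
True-score variance = [0.88 + 0.75 + 0.65] + 1.14 = 2.28 + 1.14 = 3.42.
Reliability = 3.42 / 4.14 = 0.8261.

0.8261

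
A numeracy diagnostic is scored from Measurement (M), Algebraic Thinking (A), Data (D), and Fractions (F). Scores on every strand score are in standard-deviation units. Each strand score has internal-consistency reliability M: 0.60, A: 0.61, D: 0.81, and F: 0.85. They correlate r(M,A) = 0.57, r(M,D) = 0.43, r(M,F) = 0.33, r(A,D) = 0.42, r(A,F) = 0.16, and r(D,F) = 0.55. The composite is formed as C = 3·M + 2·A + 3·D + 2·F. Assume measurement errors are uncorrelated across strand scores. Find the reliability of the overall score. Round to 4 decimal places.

Var(C) = 3² + 2² + 3² + 2² + 2·[6·0.57 + 9·0.43 + 6·0.33 + 6·0.42 + 4·0.16 + 6·0.55] = 26 + 31.46 = 57.46.
Under uncorrelated errors the observed covariances equal the true-score covariances, so only the own-variance terms attenuate.
True-score variance = [3²·0.60 + 2²·0.61 + 3²·0.81 + 2²·0.85] + 31.46 = 18.53 + 31.46 = 49.99.
Reliability = 49.99 / 57.46 = 0.8700.

0.8700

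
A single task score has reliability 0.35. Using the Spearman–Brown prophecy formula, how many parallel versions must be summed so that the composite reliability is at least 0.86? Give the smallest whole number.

k ≥ ρ*(1−ρ₁)/(ρ₁(1−ρ*)) = 0.86·0.65 / (0.35·0.14) = 11.408.
Smallest integer k = 12.

12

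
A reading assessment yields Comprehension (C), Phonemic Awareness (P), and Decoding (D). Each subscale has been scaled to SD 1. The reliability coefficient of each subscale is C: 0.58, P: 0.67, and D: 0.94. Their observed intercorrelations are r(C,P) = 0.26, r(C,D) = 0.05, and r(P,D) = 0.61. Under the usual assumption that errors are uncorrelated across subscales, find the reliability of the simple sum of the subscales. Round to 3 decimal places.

0.833

Var(C+P+D) = 3 + 2·[0.26 + 0.05 + 0.61] = 3 + 1.84 = 4.84.
With uncorrelated errors the cross-covariances are all true-score covariance, so they carry over unchanged; only the diagonal terms shrink to ρᵢσᵢ².
True-score variance = [0.58 + 0.67 + 0.94] + 1.84 = 2.19 + 1.84 = 4.03.
Reliability = 4.03 / 4.84 = 0.833.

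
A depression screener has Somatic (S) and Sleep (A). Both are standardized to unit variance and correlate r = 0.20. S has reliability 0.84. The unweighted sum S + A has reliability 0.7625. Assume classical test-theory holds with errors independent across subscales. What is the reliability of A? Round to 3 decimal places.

0.590

Var(S+A) = 2 + 2·0.20 = 2.400.
True-score variance = ρ_S + ρ_A + 2·0.20, so 0.7625 = (0.84 + ρ_A + 0.40) / 2.400.
ρ_A = 0.7625·2.400 − 0.84 − 0.40 = 0.590.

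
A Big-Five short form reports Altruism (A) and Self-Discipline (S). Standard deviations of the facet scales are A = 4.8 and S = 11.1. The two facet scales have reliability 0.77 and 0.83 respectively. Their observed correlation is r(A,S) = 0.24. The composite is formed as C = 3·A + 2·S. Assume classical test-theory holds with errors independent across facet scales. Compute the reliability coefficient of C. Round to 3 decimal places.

0.846

Var(C) = 3²·4.8² + 2²·11.1² + 2·[6·4.8·11.1·0.24] = 700.2 + 153.446 = 853.646.
Because errors are independent across components, Cov(Tᵢ,Tⱼ) = Cov(Xᵢ,Xⱼ); the off-diagonal part of the true-score variance is the same as above.
True-score variance = [3²·4.8²·0.77 + 2²·11.1²·0.83] + 153.446 = 568.724 + 153.446 = 722.171.
Reliability = 722.171 / 853.646 = 0.846.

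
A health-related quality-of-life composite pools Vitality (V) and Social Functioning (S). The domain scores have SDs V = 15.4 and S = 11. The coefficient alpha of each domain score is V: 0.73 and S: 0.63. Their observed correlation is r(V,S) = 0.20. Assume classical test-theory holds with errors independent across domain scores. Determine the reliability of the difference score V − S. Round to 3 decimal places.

Var(V−S) = 15.4² + 11² − 2·15.4·11·0.20 = 358.16 − 67.76 = 290.4.
With uncorrelated errors the cross-covariances are all true-score covariance, so they carry over unchanged; only the diagonal terms shrink to ρᵢσᵢ².
True-score variance = [15.4²·0.73 + 11²·0.63] − 67.76 = 249.357 − 67.76 = 181.597.
Reliability = 181.597 / 290.4 = 0.625.

0.625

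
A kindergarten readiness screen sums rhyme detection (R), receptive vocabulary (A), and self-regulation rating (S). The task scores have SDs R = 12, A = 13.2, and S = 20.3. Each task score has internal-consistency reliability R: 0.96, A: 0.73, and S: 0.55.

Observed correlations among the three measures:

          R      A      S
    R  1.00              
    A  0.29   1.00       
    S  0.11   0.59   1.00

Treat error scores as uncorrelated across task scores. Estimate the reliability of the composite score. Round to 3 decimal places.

Var(R+A+S) = 12² + 13.2² + 20.3² + 2·[12·13.2·0.29 + 12·20.3·0.11 + 13.2·20.3·0.59] = 730.33 + 461.657 = 1191.99.
Under uncorrelated errors the observed covariances equal the true-score covariances, so only the own-variance terms attenuate.
True-score variance = [12²·0.96 + 13.2²·0.73 + 20.3²·0.55] + 461.657 = 492.085 + 461.657 = 953.742.
Reliability = 953.742 / 1191.99 = 0.800.

0.800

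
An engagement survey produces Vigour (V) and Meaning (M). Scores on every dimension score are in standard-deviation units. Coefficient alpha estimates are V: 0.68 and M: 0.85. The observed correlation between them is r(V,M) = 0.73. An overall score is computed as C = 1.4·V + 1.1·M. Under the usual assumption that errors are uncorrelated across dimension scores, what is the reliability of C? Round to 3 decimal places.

0.851

Var(C) = 1.4² + 1.1² + 2·[1.54·0.73] = 3.17 + 2.2484 = 5.4184.
Under uncorrelated errors the observed covariances equal the true-score covariances, so only the own-variance terms attenuate.
True-score variance = [1.4²·0.68 + 1.1²·0.85] + 2.2484 = 2.3613 + 2.2484 = 4.6097.
Reliability = 4.6097 / 5.4184 = 0.851.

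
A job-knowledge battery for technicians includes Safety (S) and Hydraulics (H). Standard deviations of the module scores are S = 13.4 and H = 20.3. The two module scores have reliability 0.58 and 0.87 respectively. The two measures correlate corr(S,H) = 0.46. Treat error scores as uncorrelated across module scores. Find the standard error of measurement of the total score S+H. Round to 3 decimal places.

Var(total) = 591.65 + 250.258 = 841.908.
True-score variance = 462.663 + 250.258 = 712.922, so reliability = 0.8468.
Error variance = 841.908 − 712.922 = 128.987; SEM = √128.987 = 11.357.

11.357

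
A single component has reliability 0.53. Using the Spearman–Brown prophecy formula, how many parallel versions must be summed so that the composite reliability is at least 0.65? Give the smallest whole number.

k ≥ ρ*(1−ρ₁)/(ρ₁(1−ρ*)) = 0.65·0.47 / (0.53·0.35) = 1.647.
Smallest integer k = 2.

2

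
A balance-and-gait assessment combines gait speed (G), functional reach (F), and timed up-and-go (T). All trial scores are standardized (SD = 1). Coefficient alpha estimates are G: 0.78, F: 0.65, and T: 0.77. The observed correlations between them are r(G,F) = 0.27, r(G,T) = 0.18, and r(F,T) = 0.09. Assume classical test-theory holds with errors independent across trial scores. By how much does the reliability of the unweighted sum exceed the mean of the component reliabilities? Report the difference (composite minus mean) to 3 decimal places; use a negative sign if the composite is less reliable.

Var(sum) = 3 + 1.08 = 4.08; true-score variance = 2.2 + 1.08 = 3.28; composite reliability = 0.8039.
Mean component reliability = 0.7333.
Difference = 0.8039 − 0.7333 = 0.071.

0.071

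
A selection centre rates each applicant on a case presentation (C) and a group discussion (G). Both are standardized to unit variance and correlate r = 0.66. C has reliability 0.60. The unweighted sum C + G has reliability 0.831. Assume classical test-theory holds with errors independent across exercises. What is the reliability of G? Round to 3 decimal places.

0.839

Var(C+G) = 2 + 2·0.66 = 3.320.
True-score variance = ρ_C + ρ_G + 2·0.66, so 0.831 = (0.60 + ρ_G + 1.32) / 3.320.
ρ_G = 0.831·3.320 − 0.60 − 1.32 = 0.839.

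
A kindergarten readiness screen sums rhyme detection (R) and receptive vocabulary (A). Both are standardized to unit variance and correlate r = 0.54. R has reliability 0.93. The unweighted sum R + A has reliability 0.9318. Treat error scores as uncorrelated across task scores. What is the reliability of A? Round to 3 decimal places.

0.860

Var(R+A) = 2 + 2·0.54 = 3.080.
True-score variance = ρ_R + ρ_A + 2·0.54, so 0.9318 = (0.93 + ρ_A + 1.08) / 3.080.
ρ_A = 0.9318·3.080 − 0.93 − 1.08 = 0.860.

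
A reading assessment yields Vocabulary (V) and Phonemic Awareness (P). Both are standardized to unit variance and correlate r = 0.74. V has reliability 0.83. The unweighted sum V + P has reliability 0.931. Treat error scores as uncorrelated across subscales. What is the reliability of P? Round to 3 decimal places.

0.930

Var(V+P) = 2 + 2·0.74 = 3.480.
True-score variance = ρ_V + ρ_P + 2·0.74, so 0.931 = (0.83 + ρ_P + 1.48) / 3.480.
ρ_P = 0.931·3.480 − 0.83 − 1.48 = 0.930.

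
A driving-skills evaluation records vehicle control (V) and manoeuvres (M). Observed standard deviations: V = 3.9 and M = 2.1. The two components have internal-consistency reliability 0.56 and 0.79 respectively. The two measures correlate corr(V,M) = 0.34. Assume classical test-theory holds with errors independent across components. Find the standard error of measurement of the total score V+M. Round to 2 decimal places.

Var(total) = 19.62 + 5.5692 = 25.1892.
True-score variance = 12.0015 + 5.5692 = 17.5707, so reliability = 0.6975.
Error variance = 25.1892 − 17.5707 = 7.6185; SEM = √7.6185 = 2.76.

2.76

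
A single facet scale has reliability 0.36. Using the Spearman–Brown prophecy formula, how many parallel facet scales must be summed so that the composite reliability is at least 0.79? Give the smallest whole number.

k ≥ ρ*(1−ρ₁)/(ρ₁(1−ρ*)) = 0.79·0.64 / (0.36·0.21) = 6.688.
Smallest integer k = 7.

7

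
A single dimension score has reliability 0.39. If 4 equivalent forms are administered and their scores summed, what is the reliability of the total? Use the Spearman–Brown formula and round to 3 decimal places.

0.719

ρ_k = kρ / (1 + (k−1)ρ) = 4·0.39 / (1 + 3·0.39) = 1.560 / 2.170 = 0.719.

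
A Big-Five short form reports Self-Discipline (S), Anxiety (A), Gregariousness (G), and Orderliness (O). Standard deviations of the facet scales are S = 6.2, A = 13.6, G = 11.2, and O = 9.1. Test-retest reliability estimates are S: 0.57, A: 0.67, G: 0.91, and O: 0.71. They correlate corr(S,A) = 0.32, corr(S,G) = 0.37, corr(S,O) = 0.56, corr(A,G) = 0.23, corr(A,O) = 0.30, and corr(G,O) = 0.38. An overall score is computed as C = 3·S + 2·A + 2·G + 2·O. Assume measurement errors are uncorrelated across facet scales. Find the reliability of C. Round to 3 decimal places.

0.860

Var(C) = 3²·6.2² + 2²·13.6² + 2²·11.2² + 2²·9.1² + 2·[6·6.2·13.6·0.32 + 6·6.2·11.2·0.37 + 6·6.2·9.1·0.56 + 4·13.6·11.2·0.23 + 4·13.6·9.1·0.30 + 4·11.2·9.1·0.38] = 1918.8 + 1898.37 = 3817.17.
Under uncorrelated errors the observed covariances equal the true-score covariances, so only the own-variance terms attenuate.
True-score variance = [3²·6.2²·0.57 + 2²·13.6²·0.67 + 2²·11.2²·0.91 + 2²·9.1²·0.71] + 1898.37 = 1384.67 + 1898.37 = 3283.05.
Reliability = 3283.05 / 3817.17 = 0.860.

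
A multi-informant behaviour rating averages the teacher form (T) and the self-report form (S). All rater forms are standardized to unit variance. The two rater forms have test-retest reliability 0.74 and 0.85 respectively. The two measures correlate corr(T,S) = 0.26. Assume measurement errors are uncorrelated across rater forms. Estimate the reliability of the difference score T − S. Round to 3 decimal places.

0.723

Var(T−S) = 1 + 1 − 2·0.26 = 2 − 0.52 = 1.48.
Under uncorrelated errors the observed covariances equal the true-score covariances, so only the own-variance terms attenuate.
True-score variance = [0.74 + 0.85] − 0.52 = 1.59 − 0.52 = 1.07.
Reliability = 1.07 / 1.48 = 0.723.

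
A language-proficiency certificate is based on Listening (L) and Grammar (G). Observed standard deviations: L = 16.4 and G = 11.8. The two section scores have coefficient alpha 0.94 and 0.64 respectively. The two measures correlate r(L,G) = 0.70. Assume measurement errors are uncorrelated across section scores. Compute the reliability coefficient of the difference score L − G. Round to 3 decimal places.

0.517

Var(L−G) = 16.4² + 11.8² − 2·16.4·11.8·0.70 = 408.2 − 270.928 = 137.272.
With uncorrelated errors the cross-covariances are all true-score covariance, so they carry over unchanged; only the diagonal terms shrink to ρᵢσᵢ².
True-score variance = [16.4²·0.94 + 11.8²·0.64] − 270.928 = 341.936 − 270.928 = 71.008.
Reliability = 71.008 / 137.272 = 0.517.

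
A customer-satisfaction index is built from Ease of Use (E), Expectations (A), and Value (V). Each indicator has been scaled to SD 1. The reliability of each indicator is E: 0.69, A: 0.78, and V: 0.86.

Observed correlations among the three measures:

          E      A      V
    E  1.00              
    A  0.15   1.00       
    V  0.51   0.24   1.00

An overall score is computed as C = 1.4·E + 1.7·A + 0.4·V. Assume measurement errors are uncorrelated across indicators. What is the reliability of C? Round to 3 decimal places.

0.809

Var(C) = 1.4² + 1.7² + 0.4² + 2·[2.38·0.15 + 0.56·0.51 + 0.68·0.24] = 5.01 + 1.6116 = 6.6216.
With uncorrelated errors the cross-covariances are all true-score covariance, so they carry over unchanged; only the diagonal terms shrink to ρᵢσᵢ².
True-score variance = [1.4²·0.69 + 1.7²·0.78 + 0.4²·0.86] + 1.6116 = 3.7442 + 1.6116 = 5.3558.
Reliability = 5.3558 / 6.6216 = 0.809.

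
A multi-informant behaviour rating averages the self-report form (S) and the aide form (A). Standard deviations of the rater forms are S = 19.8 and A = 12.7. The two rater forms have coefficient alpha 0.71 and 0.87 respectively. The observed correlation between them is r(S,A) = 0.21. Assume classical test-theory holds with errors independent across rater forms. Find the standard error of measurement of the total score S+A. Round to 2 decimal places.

Var(total) = 553.33 + 105.613 = 658.943.
True-score variance = 418.671 + 105.613 = 524.284, so reliability = 0.7956.
Error variance = 658.943 − 524.284 = 134.659; SEM = √134.659 = 11.60.

11.60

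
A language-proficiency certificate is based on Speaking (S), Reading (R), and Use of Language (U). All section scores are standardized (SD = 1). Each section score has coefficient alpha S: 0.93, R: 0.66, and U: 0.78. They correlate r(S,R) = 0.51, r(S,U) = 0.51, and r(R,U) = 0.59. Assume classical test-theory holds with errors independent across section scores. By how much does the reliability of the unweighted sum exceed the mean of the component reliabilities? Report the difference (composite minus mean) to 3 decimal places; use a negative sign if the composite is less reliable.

0.109

Var(sum) = 3 + 3.22 = 6.22; true-score variance = 2.37 + 3.22 = 5.59; composite reliability = 0.8987.
Mean component reliability = 0.7900.
Difference = 0.8987 − 0.7900 = 0.109.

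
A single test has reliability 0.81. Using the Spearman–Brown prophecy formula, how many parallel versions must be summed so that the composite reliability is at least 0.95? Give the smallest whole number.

k ≥ ρ*(1−ρ₁)/(ρ₁(1−ρ*)) = 0.95·0.19 / (0.81·0.05) = 4.457.
Smallest integer k = 5.

5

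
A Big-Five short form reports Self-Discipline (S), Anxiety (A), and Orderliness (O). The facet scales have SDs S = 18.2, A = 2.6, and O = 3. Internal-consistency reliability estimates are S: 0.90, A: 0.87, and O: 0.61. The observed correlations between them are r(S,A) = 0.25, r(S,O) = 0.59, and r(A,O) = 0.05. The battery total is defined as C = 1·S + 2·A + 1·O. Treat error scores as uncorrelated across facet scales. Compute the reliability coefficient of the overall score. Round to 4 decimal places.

Var(C) = 18.2² + 2²·2.6² + 3² + 2·[2·18.2·2.6·0.25 + 18.2·3·0.59 + 2·2.6·3·0.05] = 367.28 + 113.308 = 480.588.
Because errors are independent across components, Cov(Tᵢ,Tⱼ) = Cov(Xᵢ,Xⱼ); the off-diagonal part of the true-score variance is the same as above.
True-score variance = [18.2²·0.90 + 2²·2.6²·0.87 + 3²·0.61] + 113.308 = 327.131 + 113.308 = 440.439.
Reliability = 440.439 / 480.588 = 0.9165.

0.9165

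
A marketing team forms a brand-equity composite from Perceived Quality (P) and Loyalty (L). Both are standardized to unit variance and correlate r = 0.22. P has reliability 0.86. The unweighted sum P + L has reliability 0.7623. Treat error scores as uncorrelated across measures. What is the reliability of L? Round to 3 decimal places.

Var(P+L) = 2 + 2·0.22 = 2.440.
True-score variance = ρ_P + ρ_L + 2·0.22, so 0.7623 = (0.86 + ρ_L + 0.44) / 2.440.
ρ_L = 0.7623·2.440 − 0.86 − 0.44 = 0.560.

0.560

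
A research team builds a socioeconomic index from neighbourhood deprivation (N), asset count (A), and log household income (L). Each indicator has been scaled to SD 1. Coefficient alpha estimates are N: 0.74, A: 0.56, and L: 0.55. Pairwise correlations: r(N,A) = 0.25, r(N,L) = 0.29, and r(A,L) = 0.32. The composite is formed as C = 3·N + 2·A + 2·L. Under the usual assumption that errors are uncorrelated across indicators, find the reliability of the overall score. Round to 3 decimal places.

Var(C) = 3² + 2² + 2² + 2·[6·0.25 + 6·0.29 + 4·0.32] = 17 + 9.04 = 26.04.
Because errors are independent across components, Cov(Tᵢ,Tⱼ) = Cov(Xᵢ,Xⱼ); the off-diagonal part of the true-score variance is the same as above.
True-score variance = [3²·0.74 + 2²·0.56 + 2²·0.55] + 9.04 = 11.1 + 9.04 = 20.14.
Reliability = 20.14 / 26.04 = 0.773.

0.773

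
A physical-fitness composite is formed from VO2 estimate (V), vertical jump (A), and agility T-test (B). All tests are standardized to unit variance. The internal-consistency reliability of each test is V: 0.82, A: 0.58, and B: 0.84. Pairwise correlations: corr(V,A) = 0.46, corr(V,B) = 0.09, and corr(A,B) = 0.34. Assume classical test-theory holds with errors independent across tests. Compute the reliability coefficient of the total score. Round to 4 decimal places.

0.8410

Var(V+A+B) = 3 + 2·[0.46 + 0.09 + 0.34] = 3 + 1.78 = 4.78.
Under uncorrelated errors the observed covariances equal the true-score covariances, so only the own-variance terms attenuate.
True-score variance = [0.82 + 0.58 + 0.84] + 1.78 = 2.24 + 1.78 = 4.02.
Reliability = 4.02 / 4.78 = 0.8410.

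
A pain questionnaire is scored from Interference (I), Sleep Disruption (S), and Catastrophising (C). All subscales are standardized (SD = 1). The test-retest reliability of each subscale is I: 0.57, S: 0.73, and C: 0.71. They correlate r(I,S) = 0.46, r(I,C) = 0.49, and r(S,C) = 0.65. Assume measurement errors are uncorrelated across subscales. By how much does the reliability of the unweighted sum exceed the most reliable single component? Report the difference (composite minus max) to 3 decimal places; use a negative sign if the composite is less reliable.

0.110

Var(sum) = 3 + 3.2 = 6.2; true-score variance = 2.01 + 3.2 = 5.21; composite reliability = 0.8403.
Max component reliability = 0.7300.
Difference = 0.8403 − 0.7300 = 0.110.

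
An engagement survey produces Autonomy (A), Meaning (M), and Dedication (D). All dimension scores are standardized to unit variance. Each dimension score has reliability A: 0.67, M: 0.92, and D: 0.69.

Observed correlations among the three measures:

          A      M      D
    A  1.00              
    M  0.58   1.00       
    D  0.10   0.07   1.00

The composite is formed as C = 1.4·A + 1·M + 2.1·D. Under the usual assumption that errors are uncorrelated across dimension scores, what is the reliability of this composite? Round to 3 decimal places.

Var(C) = 1.4² + 1 + 2.1² + 2·[1.4·0.58 + 2.94·0.10 + 2.1·0.07] = 7.37 + 2.506 = 9.876.
With uncorrelated errors the cross-covariances are all true-score covariance, so they carry over unchanged; only the diagonal terms shrink to ρᵢσᵢ².
True-score variance = [1.4²·0.67 + 0.92 + 2.1²·0.69] + 2.506 = 5.2761 + 2.506 = 7.7821.
Reliability = 7.7821 / 9.876 = 0.788.

0.788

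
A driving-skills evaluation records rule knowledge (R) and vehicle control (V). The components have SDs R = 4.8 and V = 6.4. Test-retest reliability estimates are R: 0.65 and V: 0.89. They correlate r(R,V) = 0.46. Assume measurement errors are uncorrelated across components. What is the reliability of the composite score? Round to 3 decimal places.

Var(R+V) = 4.8² + 6.4² + 2·[4.8·6.4·0.46] = 64 + 28.2624 = 92.2624.
Because errors are independent across components, Cov(Tᵢ,Tⱼ) = Cov(Xᵢ,Xⱼ); the off-diagonal part of the true-score variance is the same as above.
True-score variance = [4.8²·0.65 + 6.4²·0.89] + 28.2624 = 51.4304 + 28.2624 = 79.6928.
Reliability = 79.6928 / 92.2624 = 0.864.

0.864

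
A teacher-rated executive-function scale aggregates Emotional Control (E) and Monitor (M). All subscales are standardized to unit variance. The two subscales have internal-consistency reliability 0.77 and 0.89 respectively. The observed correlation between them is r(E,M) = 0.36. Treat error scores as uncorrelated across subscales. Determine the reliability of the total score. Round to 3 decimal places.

Var(E+M) = 2 + 2·[0.36] = 2 + 0.72 = 2.72.
With uncorrelated errors the cross-covariances are all true-score covariance, so they carry over unchanged; only the diagonal terms shrink to ρᵢσᵢ².
True-score variance = [0.77 + 0.89] + 0.72 = 1.66 + 0.72 = 2.38.
Reliability = 2.38 / 2.72 = 0.875.

0.875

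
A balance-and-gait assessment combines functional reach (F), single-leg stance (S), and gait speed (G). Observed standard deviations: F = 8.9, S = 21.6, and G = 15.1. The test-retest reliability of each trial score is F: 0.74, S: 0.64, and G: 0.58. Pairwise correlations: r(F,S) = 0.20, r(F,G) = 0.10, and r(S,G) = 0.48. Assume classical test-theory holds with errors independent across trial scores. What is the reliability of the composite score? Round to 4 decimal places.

0.7612

Var(F+S+G) = 8.9² + 21.6² + 15.1² + 2·[8.9·21.6·0.20 + 8.9·15.1·0.10 + 21.6·15.1·0.48] = 773.78 + 416.888 = 1190.67.
With uncorrelated errors the cross-covariances are all true-score covariance, so they carry over unchanged; only the diagonal terms shrink to ρᵢσᵢ².
True-score variance = [8.9²·0.74 + 21.6²·0.64 + 15.1²·0.58] + 416.888 = 489.46 + 416.888 = 906.347.
Reliability = 906.347 / 1190.67 = 0.7612.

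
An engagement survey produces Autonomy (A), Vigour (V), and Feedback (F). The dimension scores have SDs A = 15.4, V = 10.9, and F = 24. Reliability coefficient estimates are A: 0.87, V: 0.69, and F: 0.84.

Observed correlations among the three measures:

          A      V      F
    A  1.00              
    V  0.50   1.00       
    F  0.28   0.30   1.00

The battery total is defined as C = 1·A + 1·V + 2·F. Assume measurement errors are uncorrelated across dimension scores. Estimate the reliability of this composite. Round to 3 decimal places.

Var(C) = 15.4² + 10.9² + 2²·24² + 2·[15.4·10.9·0.50 + 2·15.4·24·0.28 + 2·10.9·24·0.30] = 2659.97 + 895.732 = 3555.7.
Under uncorrelated errors the observed covariances equal the true-score covariances, so only the own-variance terms attenuate.
True-score variance = [15.4²·0.87 + 10.9²·0.69 + 2²·24²·0.84] + 895.732 = 2223.67 + 895.732 = 3119.4.
Reliability = 3119.4 / 3555.7 = 0.877.

0.877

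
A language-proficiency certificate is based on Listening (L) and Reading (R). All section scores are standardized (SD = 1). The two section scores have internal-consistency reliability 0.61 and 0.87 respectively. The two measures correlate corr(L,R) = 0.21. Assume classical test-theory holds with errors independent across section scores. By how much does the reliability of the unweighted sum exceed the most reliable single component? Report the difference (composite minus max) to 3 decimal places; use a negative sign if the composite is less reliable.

Var(sum) = 2 + 0.42 = 2.42; true-score variance = 1.48 + 0.42 = 1.9; composite reliability = 0.7851.
Max component reliability = 0.8700.
Difference = 0.7851 − 0.8700 = -0.085.

-0.085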